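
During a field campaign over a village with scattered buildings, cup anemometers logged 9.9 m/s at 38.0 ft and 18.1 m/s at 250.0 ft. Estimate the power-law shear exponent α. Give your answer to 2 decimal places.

Power law: V₂/V₁ = (z₂/z₁)^α ⇒ α = ln(V₂/V₁) / ln(z₂/z₁)
α = ln(18.1/9.9) / ln(250.0/38.0) = ln(1.8283) / ln(6.5789)
  = 0.60338 / 1.88387 = 0.32029

α ≈ 0.32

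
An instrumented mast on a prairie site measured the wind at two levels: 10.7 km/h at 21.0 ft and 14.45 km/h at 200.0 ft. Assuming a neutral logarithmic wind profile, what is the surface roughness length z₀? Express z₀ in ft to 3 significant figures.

Log law: V(z) ∝ ln(z/z₀). With r = V₁/V₂ = 10.7/14.45 = 0.74048,
r · ln(z₂/z₀) = ln(z₁/z₀) ⇒ ln z₀ = (ln z₁ − r·ln z₂)/(1 − r)
ln z₀ = (3.04452 − 0.74048×5.29832) / 0.25952 = -3.3863
z₀ = exp(-3.3863) = 0.03383 ft

z₀ ≈ 0.0338 ft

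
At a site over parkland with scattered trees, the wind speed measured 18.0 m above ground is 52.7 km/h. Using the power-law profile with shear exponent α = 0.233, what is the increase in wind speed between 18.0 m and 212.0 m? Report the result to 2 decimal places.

Power law: V₂ = V₁ · (z₂/z₁)^α = 52.7 × (11.7778)^0.233 = 93.6199 km/h
ΔV = 93.6199 − 52.7 = 40.9199 km/h

40.92 km/h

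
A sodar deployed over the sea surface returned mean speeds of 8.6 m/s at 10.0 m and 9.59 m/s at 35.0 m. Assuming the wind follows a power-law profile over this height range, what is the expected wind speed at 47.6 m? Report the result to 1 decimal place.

9.8 m/s

First find α: α = ln(V₂/V₁)/ln(z₂/z₁) = ln(9.59/8.6)/ln(35.0/10.0) = 0.10896/1.25276 = 0.0870
Extrapolate from 35.0 m to 47.6 m: V₃ = 9.59 × (47.6/35.0)^0.0870 = 9.59 × 1.0271 = 9.8499 m/s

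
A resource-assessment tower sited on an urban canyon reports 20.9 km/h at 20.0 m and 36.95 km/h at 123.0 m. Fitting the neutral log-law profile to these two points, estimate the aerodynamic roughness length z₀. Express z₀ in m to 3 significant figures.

z₀ ≈ 1.88 m

Log law: V(z) ∝ ln(z/z₀). With r = V₁/V₂ = 20.9/36.95 = 0.56563,
r · ln(z₂/z₀) = ln(z₁/z₀) ⇒ ln z₀ = (ln z₁ − r·ln z₂)/(1 − r)
ln z₀ = (2.99573 − 0.56563×4.81218) / 0.43437 = 0.6304
z₀ = exp(0.6304) = 1.878 m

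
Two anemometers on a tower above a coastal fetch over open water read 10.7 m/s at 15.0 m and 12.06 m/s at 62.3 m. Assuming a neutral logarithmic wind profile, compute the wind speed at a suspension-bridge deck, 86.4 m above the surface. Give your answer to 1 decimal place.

12.4 m/s

Log law: V ∝ ln(z/z₀). From the pair, with r = V₁/V₂ = 0.88723,
ln z₀ = (ln z₁ − r·ln z₂)/(1 − r) = (2.7081 − 0.88723×4.1320)/0.11277 = -8.4948 → z₀ = 0.0002045 m
V₃ = V₁ · ln(z₃/z₀)/ln(z₁/z₀) = 10.7 × 12.9538/11.2028 = 12.3723 m/s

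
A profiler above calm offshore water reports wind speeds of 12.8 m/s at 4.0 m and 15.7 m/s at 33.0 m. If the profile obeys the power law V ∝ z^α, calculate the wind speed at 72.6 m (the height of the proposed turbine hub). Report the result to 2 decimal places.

First find α: α = ln(V₂/V₁)/ln(z₂/z₁) = ln(15.7/12.8)/ln(33.0/4.0) = 0.20422/2.11021 = 0.0968
Extrapolate from 33.0 m to 72.6 m: V₃ = 15.7 × (72.6/33.0)^0.0968 = 15.7 × 1.0793 = 16.9448 m/s

16.94 m/s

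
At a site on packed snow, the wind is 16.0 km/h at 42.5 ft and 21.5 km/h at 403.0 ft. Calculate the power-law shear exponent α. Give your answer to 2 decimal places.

Power law: V₂/V₁ = (z₂/z₁)^α ⇒ α = ln(V₂/V₁) / ln(z₂/z₁)
α = ln(21.5/16.0) / ln(403.0/42.5) = ln(1.3438) / ln(9.4824)
  = 0.29546 / 2.24943 = 0.13135

α ≈ 0.13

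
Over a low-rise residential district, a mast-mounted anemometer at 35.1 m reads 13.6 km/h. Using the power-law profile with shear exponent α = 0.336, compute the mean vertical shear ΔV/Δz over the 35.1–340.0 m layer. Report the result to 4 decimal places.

0.0511 km/h/m

Power law: V₂ = V₁ · (z₂/z₁)^α = 13.6 × (9.6866)^0.336 = 29.1671 km/h
ΔV/Δz = (29.1671 − 13.6)/(340.0 − 35.1) = 15.5671/304.9000 = 0.05106 km/h/m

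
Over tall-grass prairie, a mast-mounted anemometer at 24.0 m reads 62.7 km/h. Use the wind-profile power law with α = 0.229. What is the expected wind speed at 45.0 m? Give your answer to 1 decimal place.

Power-law profile: V₂ = V₁ · (z₂/z₁)^α
V₂ = 62.7 × (45.0/24.0)^0.229 = 62.7 × (1.8750)^0.229
    = 62.7 × 1.1548 = 72.4077 km/h

72.4 km/h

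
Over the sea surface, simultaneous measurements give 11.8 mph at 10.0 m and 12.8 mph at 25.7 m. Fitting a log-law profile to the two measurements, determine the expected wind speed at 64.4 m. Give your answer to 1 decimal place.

Log law: V ∝ ln(z/z₀). From the pair, with r = V₁/V₂ = 0.92188,
ln z₀ = (ln z₁ − r·ln z₂)/(1 − r) = (2.3026 − 0.92188×3.2465)/0.07812 = -8.8355 → z₀ = 0.0001455 m
V₃ = V₁ · ln(z₃/z₀)/ln(z₁/z₀) = 11.8 × 13.0006/11.1381 = 13.7732 mph

13.8 mph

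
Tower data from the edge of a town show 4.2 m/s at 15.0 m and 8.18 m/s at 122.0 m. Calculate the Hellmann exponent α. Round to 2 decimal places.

α ≈ 0.32

Power law: V₂/V₁ = (z₂/z₁)^α ⇒ α = ln(V₂/V₁) / ln(z₂/z₁)
α = ln(8.18/4.2) / ln(122.0/15.0) = ln(1.9476) / ln(8.1333)
  = 0.66661 / 2.09597 = 0.31804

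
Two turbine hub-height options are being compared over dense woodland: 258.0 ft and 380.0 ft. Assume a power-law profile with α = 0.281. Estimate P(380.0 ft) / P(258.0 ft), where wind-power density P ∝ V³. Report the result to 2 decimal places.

1.39

Speed ratio: V_B/V_A = (z_B/z_A)^α = (380.0/258.0)^0.281 = (1.4729)^0.281 = 1.11495
Power-density ratio: P_B/P_A = (V_B/V_A)³ = (1.11495)³ = 1.38600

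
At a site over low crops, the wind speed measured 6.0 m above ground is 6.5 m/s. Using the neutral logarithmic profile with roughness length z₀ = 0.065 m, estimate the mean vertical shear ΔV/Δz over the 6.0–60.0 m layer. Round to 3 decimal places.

Log law: V₂ = V₁ · ln(z₂/z₀)/ln(z₁/z₀) = 6.5 × 6.8277/4.5251 = 9.8075 m/s
ΔV/Δz = (9.8075 − 6.5)/(60.0 − 6.0) = 3.3075/54.0000 = 0.06125 m/s/m

0.061 m/s/m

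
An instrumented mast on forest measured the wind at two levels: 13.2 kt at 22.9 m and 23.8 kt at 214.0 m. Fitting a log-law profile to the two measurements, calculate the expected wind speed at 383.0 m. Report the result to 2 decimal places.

26.56 kt

Log law: V ∝ ln(z/z₀). From the pair, with r = V₁/V₂ = 0.55462,
ln z₀ = (ln z₁ − r·ln z₂)/(1 − r) = (3.1311 − 0.55462×5.3660)/0.44538 = 0.3481 → z₀ = 1.416 m
V₃ = V₁ · ln(z₃/z₀)/ln(z₁/z₀) = 13.2 × 5.5999/2.7830 = 26.5607 kt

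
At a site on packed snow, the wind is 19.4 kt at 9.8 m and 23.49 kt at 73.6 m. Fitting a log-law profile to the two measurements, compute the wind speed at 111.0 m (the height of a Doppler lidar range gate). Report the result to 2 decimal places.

24.32 kt

Log law: V ∝ ln(z/z₀). From the pair, with r = V₁/V₂ = 0.82588,
ln z₀ = (ln z₁ − r·ln z₂)/(1 − r) = (2.2824 − 0.82588×4.2986)/0.17412 = -7.2813 → z₀ = 0.0006883 m
V₃ = V₁ · ln(z₃/z₀)/ln(z₁/z₀) = 19.4 × 11.9908/9.5637 = 24.3235 kt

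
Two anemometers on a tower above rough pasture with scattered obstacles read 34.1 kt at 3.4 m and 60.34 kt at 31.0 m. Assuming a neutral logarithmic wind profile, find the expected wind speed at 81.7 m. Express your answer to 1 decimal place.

71.8 kt

Log law: V ∝ ln(z/z₀). From the pair, with r = V₁/V₂ = 0.56513,
ln z₀ = (ln z₁ − r·ln z₂)/(1 − r) = (1.2238 − 0.56513×3.4340)/0.43487 = -1.6485 → z₀ = 0.1923 m
V₃ = V₁ · ln(z₃/z₀)/ln(z₁/z₀) = 34.1 × 6.0515/2.8723 = 71.8449 kt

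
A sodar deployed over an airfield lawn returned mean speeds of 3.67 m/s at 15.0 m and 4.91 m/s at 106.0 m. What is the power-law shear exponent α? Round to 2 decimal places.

α ≈ 0.15

Power law: V₂/V₁ = (z₂/z₁)^α ⇒ α = ln(V₂/V₁) / ln(z₂/z₁)
α = ln(4.91/3.67) / ln(106.0/15.0) = ln(1.3379) / ln(7.0667)
  = 0.29108 / 1.95539 = 0.14886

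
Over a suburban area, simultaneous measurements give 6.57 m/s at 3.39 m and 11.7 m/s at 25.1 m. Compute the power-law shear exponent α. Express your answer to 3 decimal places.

Power law: V₂/V₁ = (z₂/z₁)^α ⇒ α = ln(V₂/V₁) / ln(z₂/z₁)
α = ln(11.7/6.57) / ln(25.1/3.39) = ln(1.7808) / ln(7.4041)
  = 0.57708 / 2.00204 = 0.28824

α ≈ 0.288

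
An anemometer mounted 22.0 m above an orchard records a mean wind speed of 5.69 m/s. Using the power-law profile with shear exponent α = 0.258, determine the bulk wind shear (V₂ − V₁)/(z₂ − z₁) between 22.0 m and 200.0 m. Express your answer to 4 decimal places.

Power law: V₂ = V₁ · (z₂/z₁)^α = 5.69 × (9.0909)^0.258 = 10.0562 m/s
ΔV/Δz = (10.0562 − 5.69)/(200.0 − 22.0) = 4.3662/178.0000 = 0.02453 m/s/m

0.0245 m/s/m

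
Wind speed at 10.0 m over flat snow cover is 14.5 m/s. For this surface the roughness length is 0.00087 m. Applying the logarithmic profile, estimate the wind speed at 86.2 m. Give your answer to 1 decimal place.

Log law: V(z) ∝ ln(z/z₀), so V₂/V₁ = ln(z₂/z₀) / ln(z₁/z₀).
ln(86.2/0.00087) = 11.5037, ln(10.0/0.00087) = 9.3496
V₂ = 14.5 × 11.5037/9.3496 = 14.5 × 1.2304 = 17.8407 m/s

17.8 m/s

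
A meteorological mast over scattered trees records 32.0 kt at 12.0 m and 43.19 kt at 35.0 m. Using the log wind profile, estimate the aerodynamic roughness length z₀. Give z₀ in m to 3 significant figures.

z₀ ≈ 0.562 m

Log law: V(z) ∝ ln(z/z₀). With r = V₁/V₂ = 32.0/43.19 = 0.74091,
r · ln(z₂/z₀) = ln(z₁/z₀) ⇒ ln z₀ = (ln z₁ − r·ln z₂)/(1 − r)
ln z₀ = (2.48491 − 0.74091×3.55535) / 0.25909 = -0.5762
z₀ = exp(-0.5762) = 0.5620 m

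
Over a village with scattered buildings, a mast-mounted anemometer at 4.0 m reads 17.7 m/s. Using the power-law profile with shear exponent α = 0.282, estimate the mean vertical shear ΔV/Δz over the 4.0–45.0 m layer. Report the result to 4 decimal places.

Power law: V₂ = V₁ · (z₂/z₁)^α = 17.7 × (11.2500)^0.282 = 35.0266 m/s
ΔV/Δz = (35.0266 − 17.7)/(45.0 − 4.0) = 17.3266/41.0000 = 0.42260 m/s/m

0.4226 m/s/m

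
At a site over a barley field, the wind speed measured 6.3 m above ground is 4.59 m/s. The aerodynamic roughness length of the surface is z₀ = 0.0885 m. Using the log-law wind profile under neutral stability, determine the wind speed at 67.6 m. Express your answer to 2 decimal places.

Log law: V(z) ∝ ln(z/z₀), so V₂/V₁ = ln(z₂/z₀) / ln(z₁/z₀).
ln(67.6/0.0885) = 6.6384, ln(6.3/0.0885) = 4.2653
V₂ = 4.59 × 6.6384/4.2653 = 4.59 × 1.5564 = 7.1437 m/s

7.14 m/s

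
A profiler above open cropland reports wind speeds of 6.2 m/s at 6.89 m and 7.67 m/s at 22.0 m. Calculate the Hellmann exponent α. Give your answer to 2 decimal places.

Power law: V₂/V₁ = (z₂/z₁)^α ⇒ α = ln(V₂/V₁) / ln(z₂/z₁)
α = ln(7.67/6.2) / ln(22.0/6.89) = ln(1.2371) / ln(3.1930)
  = 0.21277 / 1.16097 = 0.18327

α ≈ 0.18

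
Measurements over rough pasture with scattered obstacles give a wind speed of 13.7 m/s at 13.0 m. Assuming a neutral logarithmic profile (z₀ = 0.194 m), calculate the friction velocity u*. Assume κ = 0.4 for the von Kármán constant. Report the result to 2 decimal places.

Log law: V(z) = (u*/κ) · ln(z/z₀) ⇒ u* = κ · V / ln(z/z₀)
u* = 0.4 × 13.7 / ln(13.0/0.194) = 0.4 × 13.7 / 4.2048
   = 5.4800 / 4.2048 = 1.3033 m/s

u* ≈ 1.30 m/s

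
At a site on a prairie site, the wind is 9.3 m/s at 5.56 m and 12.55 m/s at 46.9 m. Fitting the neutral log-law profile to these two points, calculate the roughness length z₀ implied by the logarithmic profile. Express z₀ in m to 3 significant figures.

Log law: V(z) ∝ ln(z/z₀). With r = V₁/V₂ = 9.3/12.55 = 0.74104,
r · ln(z₂/z₀) = ln(z₁/z₀) ⇒ ln z₀ = (ln z₁ − r·ln z₂)/(1 − r)
ln z₀ = (1.71560 − 0.74104×3.84802) / 0.25896 = -4.3864
z₀ = exp(-4.3864) = 0.01245 m

z₀ ≈ 0.0124 m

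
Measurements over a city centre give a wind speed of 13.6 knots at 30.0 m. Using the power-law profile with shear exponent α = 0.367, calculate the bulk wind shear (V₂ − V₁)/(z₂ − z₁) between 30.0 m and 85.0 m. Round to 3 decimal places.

Power law: V₂ = V₁ · (z₂/z₁)^α = 13.6 × (2.8333)^0.367 = 19.9311 knots
ΔV/Δz = (19.9311 − 13.6)/(85.0 − 30.0) = 6.3311/55.0000 = 0.11511 knots/m

0.115 knots/m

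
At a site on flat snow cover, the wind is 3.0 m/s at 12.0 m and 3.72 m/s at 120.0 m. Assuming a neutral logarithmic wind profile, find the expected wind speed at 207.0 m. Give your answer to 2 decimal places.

Log law: V ∝ ln(z/z₀). From the pair, with r = V₁/V₂ = 0.80645,
ln z₀ = (ln z₁ − r·ln z₂)/(1 − r) = (2.4849 − 0.80645×4.7875)/0.19355 = -7.1092 → z₀ = 0.0008176 m
V₃ = V₁ · ln(z₃/z₀)/ln(z₁/z₀) = 3.0 × 12.4419/9.5941 = 3.8905 m/s

3.89 m/s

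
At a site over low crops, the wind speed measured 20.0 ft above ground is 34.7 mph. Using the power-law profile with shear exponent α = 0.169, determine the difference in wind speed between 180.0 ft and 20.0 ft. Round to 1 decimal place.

15.6 mph

Power law: V₂ = V₁ · (z₂/z₁)^α = 34.7 × (9.0000)^0.169 = 50.3033 mph
ΔV = 50.3033 − 34.7 = 15.6033 mph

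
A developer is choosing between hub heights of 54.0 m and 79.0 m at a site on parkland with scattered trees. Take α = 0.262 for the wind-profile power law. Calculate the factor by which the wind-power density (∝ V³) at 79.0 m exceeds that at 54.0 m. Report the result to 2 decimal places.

1.35

Speed ratio: V_B/V_A = (z_B/z_A)^α = (79.0/54.0)^0.262 = (1.4630)^0.262 = 1.10482
Power-density ratio: P_B/P_A = (V_B/V_A)³ = (1.10482)³ = 1.34857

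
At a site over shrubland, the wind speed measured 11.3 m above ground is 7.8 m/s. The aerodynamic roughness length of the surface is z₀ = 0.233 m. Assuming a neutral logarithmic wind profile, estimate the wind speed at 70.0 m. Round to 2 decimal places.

11.46 m/s

Log law: V(z) ∝ ln(z/z₀), so V₂/V₁ = ln(z₂/z₀) / ln(z₁/z₀).
ln(70.0/0.233) = 5.7052, ln(11.3/0.233) = 3.8815
V₂ = 7.8 × 5.7052/3.8815 = 7.8 × 1.4698 = 11.4648 m/s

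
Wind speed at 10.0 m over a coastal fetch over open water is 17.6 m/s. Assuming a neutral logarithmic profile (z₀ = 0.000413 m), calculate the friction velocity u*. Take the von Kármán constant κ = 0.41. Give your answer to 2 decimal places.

Log law: V(z) = (u*/κ) · ln(z/z₀) ⇒ u* = κ · V / ln(z/z₀)
u* = 0.41 × 17.6 / ln(10.0/0.000413) = 0.41 × 17.6 / 10.0946
   = 7.2160 / 10.0946 = 0.7148 m/s

u* ≈ 0.71 m/s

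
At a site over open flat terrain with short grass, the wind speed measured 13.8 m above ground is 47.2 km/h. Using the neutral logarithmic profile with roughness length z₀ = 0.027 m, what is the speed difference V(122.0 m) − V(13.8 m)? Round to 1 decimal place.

16.5 km/h

Log law: V₂ = V₁ · ln(z₂/z₀)/ln(z₁/z₀) = 47.2 × 8.4159/6.2366 = 63.6939 km/h
ΔV = 63.6939 − 47.2 = 16.4939 km/h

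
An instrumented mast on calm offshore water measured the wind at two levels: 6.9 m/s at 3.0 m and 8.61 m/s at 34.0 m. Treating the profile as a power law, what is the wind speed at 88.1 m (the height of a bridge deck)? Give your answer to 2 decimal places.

First find α: α = ln(V₂/V₁)/ln(z₂/z₁) = ln(8.61/6.9)/ln(34.0/3.0) = 0.22140/2.42775 = 0.0912
Extrapolate from 34.0 m to 88.1 m: V₃ = 8.61 × (88.1/34.0)^0.0912 = 8.61 × 1.0907 = 9.3910 m/s

9.39 m/s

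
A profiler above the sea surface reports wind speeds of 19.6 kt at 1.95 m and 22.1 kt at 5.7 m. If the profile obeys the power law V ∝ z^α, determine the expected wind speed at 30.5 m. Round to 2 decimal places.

26.66 kt

First find α: α = ln(V₂/V₁)/ln(z₂/z₁) = ln(22.1/19.6)/ln(5.7/1.95) = 0.12005/1.07264 = 0.1119
Extrapolate from 5.7 m to 30.5 m: V₃ = 22.1 × (30.5/5.7)^0.1119 = 22.1 × 1.2065 = 26.6635 kt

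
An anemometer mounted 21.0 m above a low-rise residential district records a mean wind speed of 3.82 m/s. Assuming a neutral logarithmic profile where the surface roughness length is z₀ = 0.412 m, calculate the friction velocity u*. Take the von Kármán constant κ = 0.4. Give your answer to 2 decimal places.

Log law: V(z) = (u*/κ) · ln(z/z₀) ⇒ u* = κ · V / ln(z/z₀)
u* = 0.4 × 3.82 / ln(21.0/0.412) = 0.4 × 3.82 / 3.9313
   = 1.5280 / 3.9313 = 0.3887 m/s

u* ≈ 0.39 m/s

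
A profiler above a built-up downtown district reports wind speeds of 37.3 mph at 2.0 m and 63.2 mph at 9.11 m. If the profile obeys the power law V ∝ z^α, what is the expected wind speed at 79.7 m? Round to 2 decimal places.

134.37 mph

First find α: α = ln(V₂/V₁)/ln(z₂/z₁) = ln(63.2/37.3)/ln(9.11/2.0) = 0.52731/1.51623 = 0.3478
Extrapolate from 9.11 m to 79.7 m: V₃ = 63.2 × (79.7/9.11)^0.3478 = 63.2 × 2.1261 = 134.3704 mph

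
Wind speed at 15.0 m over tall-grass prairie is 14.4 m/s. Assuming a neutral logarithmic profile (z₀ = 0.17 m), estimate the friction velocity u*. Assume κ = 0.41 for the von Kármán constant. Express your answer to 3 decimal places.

u* ≈ 1.318 m/s

Log law: V(z) = (u*/κ) · ln(z/z₀) ⇒ u* = κ · V / ln(z/z₀)
u* = 0.41 × 14.4 / ln(15.0/0.17) = 0.41 × 14.4 / 4.4800
   = 5.9040 / 4.4800 = 1.3179 m/s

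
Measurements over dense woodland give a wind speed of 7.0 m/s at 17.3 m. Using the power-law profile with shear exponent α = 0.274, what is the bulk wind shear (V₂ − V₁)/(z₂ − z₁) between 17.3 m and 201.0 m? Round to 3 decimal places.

Power law: V₂ = V₁ · (z₂/z₁)^α = 7.0 × (11.6185)^0.274 = 13.7072 m/s
ΔV/Δz = (13.7072 − 7.0)/(201.0 − 17.3) = 6.7072/183.7000 = 0.03651 m/s/m

0.037 m/s/m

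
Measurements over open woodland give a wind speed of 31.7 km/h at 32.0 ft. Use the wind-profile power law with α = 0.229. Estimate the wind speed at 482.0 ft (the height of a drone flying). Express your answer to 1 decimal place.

Power-law profile: V₂ = V₁ · (z₂/z₁)^α
V₂ = 31.7 × (482.0/32.0)^0.229 = 31.7 × (15.0625)^0.229
    = 31.7 × 1.8610 = 58.9926 km/h

59.0 km/h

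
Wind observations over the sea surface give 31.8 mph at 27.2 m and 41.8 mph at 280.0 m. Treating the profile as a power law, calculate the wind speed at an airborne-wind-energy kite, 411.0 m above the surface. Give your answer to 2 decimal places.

First find α: α = ln(V₂/V₁)/ln(z₂/z₁) = ln(41.8/31.8)/ln(280.0/27.2) = 0.27343/2.33157 = 0.1173
Extrapolate from 280.0 m to 411.0 m: V₃ = 41.8 × (411.0/280.0)^0.1173 = 41.8 × 1.0460 = 43.7244 mph

43.72 mph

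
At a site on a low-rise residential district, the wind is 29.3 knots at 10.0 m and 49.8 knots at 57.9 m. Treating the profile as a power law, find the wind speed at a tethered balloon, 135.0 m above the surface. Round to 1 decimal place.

First find α: α = ln(V₂/V₁)/ln(z₂/z₁) = ln(49.8/29.3)/ln(57.9/10.0) = 0.53043/1.75613 = 0.3020
Extrapolate from 57.9 m to 135.0 m: V₃ = 49.8 × (135.0/57.9)^0.3020 = 49.8 × 1.2914 = 64.3098 knots

64.3 knots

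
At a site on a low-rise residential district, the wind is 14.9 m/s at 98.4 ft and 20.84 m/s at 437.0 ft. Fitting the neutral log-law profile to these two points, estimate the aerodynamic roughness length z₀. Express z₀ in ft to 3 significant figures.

Log law: V(z) ∝ ln(z/z₀). With r = V₁/V₂ = 14.9/20.84 = 0.71497,
r · ln(z₂/z₀) = ln(z₁/z₀) ⇒ ln z₀ = (ln z₁ − r·ln z₂)/(1 − r)
ln z₀ = (4.58904 − 0.71497×6.07993) / 0.28503 = 0.8493
z₀ = exp(0.8493) = 2.338 ft

z₀ ≈ 2.34 ft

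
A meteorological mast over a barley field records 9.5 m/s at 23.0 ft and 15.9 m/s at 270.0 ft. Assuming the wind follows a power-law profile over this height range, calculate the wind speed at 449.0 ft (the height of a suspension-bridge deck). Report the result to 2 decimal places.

First find α: α = ln(V₂/V₁)/ln(z₂/z₁) = ln(15.9/9.5)/ln(270.0/23.0) = 0.51503/2.46293 = 0.2091
Extrapolate from 270.0 ft to 449.0 ft: V₃ = 15.9 × (449.0/270.0)^0.2091 = 15.9 × 1.1122 = 17.6842 m/s

17.68 m/s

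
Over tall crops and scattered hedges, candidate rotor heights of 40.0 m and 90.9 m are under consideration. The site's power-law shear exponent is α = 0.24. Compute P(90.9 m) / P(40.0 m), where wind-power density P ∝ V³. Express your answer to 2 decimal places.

Speed ratio: V_B/V_A = (z_B/z_A)^α = (90.9/40.0)^0.24 = (2.2725)^0.24 = 1.21776
Power-density ratio: P_B/P_A = (V_B/V_A)³ = (1.21776)³ = 1.80585

1.81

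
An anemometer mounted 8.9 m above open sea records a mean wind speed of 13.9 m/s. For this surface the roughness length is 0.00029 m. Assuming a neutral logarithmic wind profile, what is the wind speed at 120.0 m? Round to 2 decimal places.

17.40 m/s

Log law: V(z) ∝ ln(z/z₀), so V₂/V₁ = ln(z₂/z₀) / ln(z₁/z₀).
ln(120.0/0.00029) = 12.9331, ln(8.9/0.00029) = 10.3317
V₂ = 13.9 × 12.9331/10.3317 = 13.9 × 1.2518 = 17.3999 m/s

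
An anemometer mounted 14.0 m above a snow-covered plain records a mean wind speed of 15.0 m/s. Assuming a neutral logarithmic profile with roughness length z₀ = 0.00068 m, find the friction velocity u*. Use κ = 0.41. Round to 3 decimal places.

Log law: V(z) = (u*/κ) · ln(z/z₀) ⇒ u* = κ · V / ln(z/z₀)
u* = 0.41 × 15.0 / ln(14.0/0.00068) = 0.41 × 15.0 / 9.9325
   = 6.1500 / 9.9325 = 0.6192 m/s

u* ≈ 0.619 m/s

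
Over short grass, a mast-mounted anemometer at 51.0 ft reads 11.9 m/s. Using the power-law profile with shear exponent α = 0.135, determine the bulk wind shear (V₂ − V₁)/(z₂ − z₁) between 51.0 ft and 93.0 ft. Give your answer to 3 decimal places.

Power law: V₂ = V₁ · (z₂/z₁)^α = 11.9 × (1.8235)^0.135 = 12.9054 m/s
ΔV/Δz = (12.9054 − 11.9)/(93.0 − 51.0) = 1.0054/42.0000 = 0.02394 m/s/ft

0.024 m/s/ft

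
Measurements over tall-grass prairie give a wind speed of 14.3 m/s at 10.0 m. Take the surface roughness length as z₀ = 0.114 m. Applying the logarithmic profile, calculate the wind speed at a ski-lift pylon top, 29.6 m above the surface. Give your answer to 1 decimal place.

17.8 m/s

Log law: V(z) ∝ ln(z/z₀), so V₂/V₁ = ln(z₂/z₀) / ln(z₁/z₀).
ln(29.6/0.114) = 5.5593, ln(10.0/0.114) = 4.4741
V₂ = 14.3 × 5.5593/4.4741 = 14.3 × 1.2425 = 17.7684 m/s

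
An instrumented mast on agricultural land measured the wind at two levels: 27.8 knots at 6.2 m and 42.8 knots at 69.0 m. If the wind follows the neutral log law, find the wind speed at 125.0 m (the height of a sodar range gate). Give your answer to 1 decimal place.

46.5 knots

Log law: V ∝ ln(z/z₀). From the pair, with r = V₁/V₂ = 0.64953,
ln z₀ = (ln z₁ − r·ln z₂)/(1 − r) = (1.8245 − 0.64953×4.2341)/0.35047 = -2.6412 → z₀ = 0.07128 m
V₃ = V₁ · ln(z₃/z₀)/ln(z₁/z₀) = 27.8 × 7.4695/4.4657 = 46.4991 knots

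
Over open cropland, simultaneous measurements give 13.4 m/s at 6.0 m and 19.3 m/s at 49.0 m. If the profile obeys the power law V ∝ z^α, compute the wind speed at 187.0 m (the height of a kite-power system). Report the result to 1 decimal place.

24.4 m/s

First find α: α = ln(V₂/V₁)/ln(z₂/z₁) = ln(19.3/13.4)/ln(49.0/6.0) = 0.36485/2.10006 = 0.1737
Extrapolate from 49.0 m to 187.0 m: V₃ = 19.3 × (187.0/49.0)^0.1737 = 19.3 × 1.2620 = 24.3561 m/s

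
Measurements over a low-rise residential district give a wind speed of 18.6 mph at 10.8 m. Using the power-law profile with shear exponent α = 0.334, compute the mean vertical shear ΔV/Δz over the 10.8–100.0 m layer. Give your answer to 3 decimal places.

Power law: V₂ = V₁ · (z₂/z₁)^α = 18.6 × (9.2593)^0.334 = 39.1155 mph
ΔV/Δz = (39.1155 − 18.6)/(100.0 − 10.8) = 20.5155/89.2000 = 0.22999 mph/m

0.230 mph/m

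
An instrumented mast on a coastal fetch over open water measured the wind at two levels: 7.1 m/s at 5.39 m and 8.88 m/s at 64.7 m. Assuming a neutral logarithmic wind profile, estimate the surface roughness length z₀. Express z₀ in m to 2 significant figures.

Log law: V(z) ∝ ln(z/z₀). With r = V₁/V₂ = 7.1/8.88 = 0.79955,
r · ln(z₂/z₀) = ln(z₁/z₀) ⇒ ln z₀ = (ln z₁ − r·ln z₂)/(1 − r)
ln z₀ = (1.68455 − 0.79955×4.16976) / 0.20045 = -8.2284
z₀ = exp(-8.2284) = 0.0002670 m

z₀ ≈ 0.00027 m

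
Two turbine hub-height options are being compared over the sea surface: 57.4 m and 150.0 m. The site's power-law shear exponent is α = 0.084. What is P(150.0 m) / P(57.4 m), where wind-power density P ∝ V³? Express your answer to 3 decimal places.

1.274

Speed ratio: V_B/V_A = (z_B/z_A)^α = (150.0/57.4)^0.084 = (2.6132)^0.084 = 1.08403
Power-density ratio: P_B/P_A = (V_B/V_A)³ = (1.08403)³ = 1.27388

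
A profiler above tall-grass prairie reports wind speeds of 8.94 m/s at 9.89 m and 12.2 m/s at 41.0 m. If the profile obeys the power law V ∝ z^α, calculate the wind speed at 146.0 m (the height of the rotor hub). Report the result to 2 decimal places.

16.10 m/s

First find α: α = ln(V₂/V₁)/ln(z₂/z₁) = ln(12.2/8.94)/ln(41.0/9.89) = 0.31090/1.42205 = 0.2186
Extrapolate from 41.0 m to 146.0 m: V₃ = 12.2 × (146.0/41.0)^0.2186 = 12.2 × 1.3200 = 16.1046 m/s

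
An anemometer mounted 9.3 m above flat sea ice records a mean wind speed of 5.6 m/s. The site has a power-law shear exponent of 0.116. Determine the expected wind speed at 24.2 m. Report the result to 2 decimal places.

6.26 m/s

Power-law profile: V₂ = V₁ · (z₂/z₁)^α
V₂ = 5.6 × (24.2/9.3)^0.116 = 5.6 × (2.6022)^0.116
    = 5.6 × 1.1173 = 6.2570 m/s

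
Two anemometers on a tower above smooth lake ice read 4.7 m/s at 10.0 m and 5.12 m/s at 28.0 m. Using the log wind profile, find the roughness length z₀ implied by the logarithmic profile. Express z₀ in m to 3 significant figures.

Log law: V(z) ∝ ln(z/z₀). With r = V₁/V₂ = 4.7/5.12 = 0.91797,
r · ln(z₂/z₀) = ln(z₁/z₀) ⇒ ln z₀ = (ln z₁ − r·ln z₂)/(1 − r)
ln z₀ = (2.30259 − 0.91797×3.33220) / 0.08203 = -9.2193
z₀ = exp(-9.2193) = 0.00009910 m

z₀ ≈ 0.0000991 m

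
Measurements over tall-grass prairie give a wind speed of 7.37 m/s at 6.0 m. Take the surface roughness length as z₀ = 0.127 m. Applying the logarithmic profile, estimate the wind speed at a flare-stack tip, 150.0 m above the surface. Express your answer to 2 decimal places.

Log law: V(z) ∝ ln(z/z₀), so V₂/V₁ = ln(z₂/z₀) / ln(z₁/z₀).
ln(150.0/0.127) = 7.0742, ln(6.0/0.127) = 3.8553
V₂ = 7.37 × 7.0742/3.8553 = 7.37 × 1.8349 = 13.5233 m/s

13.52 m/s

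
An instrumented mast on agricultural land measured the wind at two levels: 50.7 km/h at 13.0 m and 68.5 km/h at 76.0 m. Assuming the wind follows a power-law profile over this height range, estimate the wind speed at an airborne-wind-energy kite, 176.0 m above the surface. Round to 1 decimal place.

79.0 km/h

First find α: α = ln(V₂/V₁)/ln(z₂/z₁) = ln(68.5/50.7)/ln(76.0/13.0) = 0.30091/1.76578 = 0.1704
Extrapolate from 76.0 m to 176.0 m: V₃ = 68.5 × (176.0/76.0)^0.1704 = 68.5 × 1.1538 = 79.0386 km/h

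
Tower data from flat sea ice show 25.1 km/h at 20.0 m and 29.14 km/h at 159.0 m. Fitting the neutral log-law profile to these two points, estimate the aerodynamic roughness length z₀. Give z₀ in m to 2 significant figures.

z₀ ≈ 0.000051 m

Log law: V(z) ∝ ln(z/z₀). With r = V₁/V₂ = 25.1/29.14 = 0.86136,
r · ln(z₂/z₀) = ln(z₁/z₀) ⇒ ln z₀ = (ln z₁ − r·ln z₂)/(1 − r)
ln z₀ = (2.99573 − 0.86136×5.06890) / 0.13864 = -9.8846
z₀ = exp(-9.8846) = 0.00005095 m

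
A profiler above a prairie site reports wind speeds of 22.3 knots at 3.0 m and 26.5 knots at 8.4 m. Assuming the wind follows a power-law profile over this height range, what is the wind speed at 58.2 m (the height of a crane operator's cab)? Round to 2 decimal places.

36.65 knots

First find α: α = ln(V₂/V₁)/ln(z₂/z₁) = ln(26.5/22.3)/ln(8.4/3.0) = 0.17256/1.02962 = 0.1676
Extrapolate from 8.4 m to 58.2 m: V₃ = 26.5 × (58.2/8.4)^0.1676 = 26.5 × 1.3832 = 36.6550 knots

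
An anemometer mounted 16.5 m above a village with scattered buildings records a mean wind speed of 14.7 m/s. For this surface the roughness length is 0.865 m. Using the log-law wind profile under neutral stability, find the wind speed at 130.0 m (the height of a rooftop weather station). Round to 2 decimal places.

24.99 m/s

Log law: V(z) ∝ ln(z/z₀), so V₂/V₁ = ln(z₂/z₀) / ln(z₁/z₀).
ln(130.0/0.865) = 5.0126, ln(16.5/0.865) = 2.9484
V₂ = 14.7 × 5.0126/2.9484 = 14.7 × 1.7001 = 24.9915 m/s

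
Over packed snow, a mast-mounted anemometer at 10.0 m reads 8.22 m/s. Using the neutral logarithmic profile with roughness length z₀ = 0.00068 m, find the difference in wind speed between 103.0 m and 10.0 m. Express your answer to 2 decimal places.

Log law: V₂ = V₁ · ln(z₂/z₀)/ln(z₁/z₀) = 8.22 × 11.9281/9.5960 = 10.2177 m/s
ΔV = 10.2177 − 8.22 = 1.9977 m/s

2.00 m/s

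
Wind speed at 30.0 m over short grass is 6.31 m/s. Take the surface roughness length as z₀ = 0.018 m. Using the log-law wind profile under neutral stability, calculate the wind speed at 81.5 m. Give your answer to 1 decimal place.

7.2 m/s

Log law: V(z) ∝ ln(z/z₀), so V₂/V₁ = ln(z₂/z₀) / ln(z₁/z₀).
ln(81.5/0.018) = 8.4180, ln(30.0/0.018) = 7.4186
V₂ = 6.31 × 8.4180/7.4186 = 6.31 × 1.1347 = 7.1601 m/s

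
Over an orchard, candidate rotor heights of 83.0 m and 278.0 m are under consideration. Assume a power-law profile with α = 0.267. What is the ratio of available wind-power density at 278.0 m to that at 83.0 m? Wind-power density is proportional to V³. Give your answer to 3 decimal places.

2.633

Speed ratio: V_B/V_A = (z_B/z_A)^α = (278.0/83.0)^0.267 = (3.3494)^0.267 = 1.38091
Power-density ratio: P_B/P_A = (V_B/V_A)³ = (1.38091)³ = 2.63329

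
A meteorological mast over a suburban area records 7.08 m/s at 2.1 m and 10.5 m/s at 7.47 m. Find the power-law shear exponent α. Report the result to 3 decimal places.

Power law: V₂/V₁ = (z₂/z₁)^α ⇒ α = ln(V₂/V₁) / ln(z₂/z₁)
α = ln(10.5/7.08) / ln(7.47/2.1) = ln(1.4831) / ln(3.5571)
  = 0.39410 / 1.26896 = 0.31057

α ≈ 0.311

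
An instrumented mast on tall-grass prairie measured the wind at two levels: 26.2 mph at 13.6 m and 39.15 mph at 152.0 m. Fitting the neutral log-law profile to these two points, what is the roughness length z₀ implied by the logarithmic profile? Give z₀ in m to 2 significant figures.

z₀ ≈ 0.10 m

Log law: V(z) ∝ ln(z/z₀). With r = V₁/V₂ = 26.2/39.15 = 0.66922,
r · ln(z₂/z₀) = ln(z₁/z₀) ⇒ ln z₀ = (ln z₁ − r·ln z₂)/(1 − r)
ln z₀ = (2.61007 − 0.66922×5.02388) / 0.33078 = -2.2735
z₀ = exp(-2.2735) = 0.1030 m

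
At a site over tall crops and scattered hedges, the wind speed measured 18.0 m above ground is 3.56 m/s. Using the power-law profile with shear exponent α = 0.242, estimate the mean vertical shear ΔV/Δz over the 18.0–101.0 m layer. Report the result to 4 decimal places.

Power law: V₂ = V₁ · (z₂/z₁)^α = 3.56 × (5.6111)^0.242 = 5.4041 m/s
ΔV/Δz = (5.4041 − 3.56)/(101.0 − 18.0) = 1.8441/83.0000 = 0.02222 m/s/m

0.0222 m/s/m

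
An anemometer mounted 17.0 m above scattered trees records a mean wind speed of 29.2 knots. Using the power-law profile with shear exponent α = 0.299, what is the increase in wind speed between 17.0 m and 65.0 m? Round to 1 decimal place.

Power law: V₂ = V₁ · (z₂/z₁)^α = 29.2 × (3.8235)^0.299 = 43.6053 knots
ΔV = 43.6053 − 29.2 = 14.4053 knots

14.4 knots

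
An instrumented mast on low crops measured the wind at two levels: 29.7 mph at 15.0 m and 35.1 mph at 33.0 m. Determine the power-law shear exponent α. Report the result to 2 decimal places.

α ≈ 0.21

Power law: V₂/V₁ = (z₂/z₁)^α ⇒ α = ln(V₂/V₁) / ln(z₂/z₁)
α = ln(35.1/29.7) / ln(33.0/15.0) = ln(1.1818) / ln(2.2000)
  = 0.16705 / 0.78846 = 0.21187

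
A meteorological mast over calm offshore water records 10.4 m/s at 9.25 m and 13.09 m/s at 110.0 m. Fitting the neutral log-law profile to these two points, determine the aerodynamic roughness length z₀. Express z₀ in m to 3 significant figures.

z₀ ≈ 0.000644 m

Log law: V(z) ∝ ln(z/z₀). With r = V₁/V₂ = 10.4/13.09 = 0.79450,
r · ln(z₂/z₀) = ln(z₁/z₀) ⇒ ln z₀ = (ln z₁ − r·ln z₂)/(1 − r)
ln z₀ = (2.22462 − 0.79450×4.70048) / 0.20550 = -7.3475
z₀ = exp(-7.3475) = 0.0006442 m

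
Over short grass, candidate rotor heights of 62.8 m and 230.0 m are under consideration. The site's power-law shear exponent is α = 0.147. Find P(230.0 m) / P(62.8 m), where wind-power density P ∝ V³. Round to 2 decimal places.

1.77

Speed ratio: V_B/V_A = (z_B/z_A)^α = (230.0/62.8)^0.147 = (3.6624)^0.147 = 1.21025
Power-density ratio: P_B/P_A = (V_B/V_A)³ = (1.21025)³ = 1.77265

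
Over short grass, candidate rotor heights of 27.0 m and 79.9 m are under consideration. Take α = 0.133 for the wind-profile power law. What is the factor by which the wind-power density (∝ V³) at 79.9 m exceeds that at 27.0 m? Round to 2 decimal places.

Speed ratio: V_B/V_A = (z_B/z_A)^α = (79.9/27.0)^0.133 = (2.9593)^0.133 = 1.15523
Power-density ratio: P_B/P_A = (V_B/V_A)³ = (1.15523)³ = 1.54171

1.54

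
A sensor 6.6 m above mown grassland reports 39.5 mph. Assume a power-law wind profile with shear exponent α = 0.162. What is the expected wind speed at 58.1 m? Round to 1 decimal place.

Power-law profile: V₂ = V₁ · (z₂/z₁)^α
V₂ = 39.5 × (58.1/6.6)^0.162 = 39.5 × (8.8030)^0.162
    = 39.5 × 1.4224 = 56.1859 mph

56.2 mph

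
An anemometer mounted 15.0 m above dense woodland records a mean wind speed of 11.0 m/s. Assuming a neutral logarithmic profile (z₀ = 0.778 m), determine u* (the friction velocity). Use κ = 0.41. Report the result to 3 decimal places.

u* ≈ 1.524 m/s

Log law: V(z) = (u*/κ) · ln(z/z₀) ⇒ u* = κ · V / ln(z/z₀)
u* = 0.41 × 11.0 / ln(15.0/0.778) = 0.41 × 11.0 / 2.9591
   = 4.5100 / 2.9591 = 1.5241 m/s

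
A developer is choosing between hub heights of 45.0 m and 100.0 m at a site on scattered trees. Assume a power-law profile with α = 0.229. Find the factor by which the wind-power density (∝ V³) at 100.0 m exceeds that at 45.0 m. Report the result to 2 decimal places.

Speed ratio: V_B/V_A = (z_B/z_A)^α = (100.0/45.0)^0.229 = (2.2222)^0.229 = 1.20064
Power-density ratio: P_B/P_A = (V_B/V_A)³ = (1.20064)³ = 1.73078

1.73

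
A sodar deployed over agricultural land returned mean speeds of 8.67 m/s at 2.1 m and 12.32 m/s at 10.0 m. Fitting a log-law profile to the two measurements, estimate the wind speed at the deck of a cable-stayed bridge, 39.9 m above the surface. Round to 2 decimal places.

15.56 m/s

Log law: V ∝ ln(z/z₀). From the pair, with r = V₁/V₂ = 0.70373,
ln z₀ = (ln z₁ − r·ln z₂)/(1 − r) = (0.7419 − 0.70373×2.3026)/0.29627 = -2.9651 → z₀ = 0.05155 m
V₃ = V₁ · ln(z₃/z₀)/ln(z₁/z₀) = 8.67 × 6.6515/3.7071 = 15.5564 m/s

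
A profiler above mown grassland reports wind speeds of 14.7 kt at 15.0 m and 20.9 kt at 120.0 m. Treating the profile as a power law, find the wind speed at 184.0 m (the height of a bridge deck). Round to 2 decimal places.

22.47 kt

First find α: α = ln(V₂/V₁)/ln(z₂/z₁) = ln(20.9/14.7)/ln(120.0/15.0) = 0.35190/2.07944 = 0.1692
Extrapolate from 120.0 m to 184.0 m: V₃ = 20.9 × (184.0/120.0)^0.1692 = 20.9 × 1.0750 = 22.4678 kt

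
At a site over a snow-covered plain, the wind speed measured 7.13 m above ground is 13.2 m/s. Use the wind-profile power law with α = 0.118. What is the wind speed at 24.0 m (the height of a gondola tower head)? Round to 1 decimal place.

15.2 m/s

Power-law profile: V₂ = V₁ · (z₂/z₁)^α
V₂ = 13.2 × (24.0/7.13)^0.118 = 13.2 × (3.3661)^0.118
    = 13.2 × 1.1540 = 15.2326 m/s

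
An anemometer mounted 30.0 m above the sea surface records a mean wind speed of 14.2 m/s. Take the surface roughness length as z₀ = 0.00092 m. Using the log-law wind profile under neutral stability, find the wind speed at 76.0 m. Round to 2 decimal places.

15.47 m/s

Log law: V(z) ∝ ln(z/z₀), so V₂/V₁ = ln(z₂/z₀) / ln(z₁/z₀).
ln(76.0/0.00092) = 11.3219, ln(30.0/0.00092) = 10.3923
V₂ = 14.2 × 11.3219/10.3923 = 14.2 × 1.0894 = 15.4701 m/s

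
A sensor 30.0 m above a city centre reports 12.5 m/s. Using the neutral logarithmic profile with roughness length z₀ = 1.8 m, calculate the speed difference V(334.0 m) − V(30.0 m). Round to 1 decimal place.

Log law: V₂ = V₁ · ln(z₂/z₀)/ln(z₁/z₀) = 12.5 × 5.2234/2.8134 = 23.2074 m/s
ΔV = 23.2074 − 12.5 = 10.7074 m/s

10.7 m/s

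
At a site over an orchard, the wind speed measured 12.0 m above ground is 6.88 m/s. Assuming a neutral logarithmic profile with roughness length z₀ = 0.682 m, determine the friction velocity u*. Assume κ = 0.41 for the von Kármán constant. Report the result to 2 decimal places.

u* ≈ 0.98 m/s

Log law: V(z) = (u*/κ) · ln(z/z₀) ⇒ u* = κ · V / ln(z/z₀)
u* = 0.41 × 6.88 / ln(12.0/0.682) = 0.41 × 6.88 / 2.8676
   = 2.8208 / 2.8676 = 0.9837 m/s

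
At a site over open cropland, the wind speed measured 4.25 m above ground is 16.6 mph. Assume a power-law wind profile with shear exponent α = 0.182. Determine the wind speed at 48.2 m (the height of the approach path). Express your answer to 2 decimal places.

25.83 mph

Power-law profile: V₂ = V₁ · (z₂/z₁)^α
V₂ = 16.6 × (48.2/4.25)^0.182 = 16.6 × (11.3412)^0.182
    = 16.6 × 1.5558 = 25.8259 mph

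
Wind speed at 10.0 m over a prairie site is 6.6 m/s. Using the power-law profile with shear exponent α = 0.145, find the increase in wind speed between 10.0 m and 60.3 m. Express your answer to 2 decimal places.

1.96 m/s

Power law: V₂ = V₁ · (z₂/z₁)^α = 6.6 × (6.0300)^0.145 = 8.5643 m/s
ΔV = 8.5643 − 6.6 = 1.9643 m/s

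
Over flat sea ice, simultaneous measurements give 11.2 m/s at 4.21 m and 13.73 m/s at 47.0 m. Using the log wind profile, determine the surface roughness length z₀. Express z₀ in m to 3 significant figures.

Log law: V(z) ∝ ln(z/z₀). With r = V₁/V₂ = 11.2/13.73 = 0.81573,
r · ln(z₂/z₀) = ln(z₁/z₀) ⇒ ln z₀ = (ln z₁ − r·ln z₂)/(1 − r)
ln z₀ = (1.43746 − 0.81573×3.85015) / 0.18427 = -9.2432
z₀ = exp(-9.2432) = 0.00009677 m

z₀ ≈ 0.0000968 m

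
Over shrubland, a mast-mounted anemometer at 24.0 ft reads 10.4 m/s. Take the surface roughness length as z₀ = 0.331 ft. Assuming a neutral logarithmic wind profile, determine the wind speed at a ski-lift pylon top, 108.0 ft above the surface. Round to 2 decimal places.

Log law: V(z) ∝ ln(z/z₀), so V₂/V₁ = ln(z₂/z₀) / ln(z₁/z₀).
ln(108.0/0.331) = 5.7878, ln(24.0/0.331) = 4.2837
V₂ = 10.4 × 5.7878/4.2837 = 10.4 × 1.3511 = 14.0516 m/s

14.05 m/s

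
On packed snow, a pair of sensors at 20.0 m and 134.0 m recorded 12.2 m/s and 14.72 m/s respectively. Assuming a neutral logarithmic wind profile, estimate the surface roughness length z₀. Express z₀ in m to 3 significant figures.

z₀ ≈ 0.00200 m

Log law: V(z) ∝ ln(z/z₀). With r = V₁/V₂ = 12.2/14.72 = 0.82880,
r · ln(z₂/z₀) = ln(z₁/z₀) ⇒ ln z₀ = (ln z₁ − r·ln z₂)/(1 − r)
ln z₀ = (2.99573 − 0.82880×4.89784) / 0.17120 = -6.2129
z₀ = exp(-6.2129) = 0.002003 m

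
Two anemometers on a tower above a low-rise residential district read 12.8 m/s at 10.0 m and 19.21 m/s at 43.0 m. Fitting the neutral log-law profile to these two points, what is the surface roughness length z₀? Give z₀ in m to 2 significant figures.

z₀ ≈ 0.54 m

Log law: V(z) ∝ ln(z/z₀). With r = V₁/V₂ = 12.8/19.21 = 0.66632,
r · ln(z₂/z₀) = ln(z₁/z₀) ⇒ ln z₀ = (ln z₁ − r·ln z₂)/(1 − r)
ln z₀ = (2.30259 − 0.66632×3.76120) / 0.33368 = -0.6101
z₀ = exp(-0.6101) = 0.5433 m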